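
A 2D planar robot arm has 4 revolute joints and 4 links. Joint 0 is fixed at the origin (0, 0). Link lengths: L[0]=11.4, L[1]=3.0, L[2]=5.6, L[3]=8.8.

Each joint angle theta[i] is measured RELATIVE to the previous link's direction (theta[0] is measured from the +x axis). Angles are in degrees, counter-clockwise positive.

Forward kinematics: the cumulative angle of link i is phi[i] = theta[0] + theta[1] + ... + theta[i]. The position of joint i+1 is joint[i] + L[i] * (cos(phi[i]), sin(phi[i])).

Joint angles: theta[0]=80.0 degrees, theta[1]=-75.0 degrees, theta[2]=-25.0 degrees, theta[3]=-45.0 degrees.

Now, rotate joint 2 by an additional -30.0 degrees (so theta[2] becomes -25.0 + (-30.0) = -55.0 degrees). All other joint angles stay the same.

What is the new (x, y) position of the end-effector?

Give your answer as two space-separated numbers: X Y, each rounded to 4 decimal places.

joint[0] = (0.0000, 0.0000)  (base)
link 0: phi[0] = 80 = 80 deg
  cos(80 deg) = 0.1736, sin(80 deg) = 0.9848
  joint[1] = (0.0000, 0.0000) + 11.4 * (0.1736, 0.9848) = (0.0000 + 1.9796, 0.0000 + 11.2268) = (1.9796, 11.2268)
link 1: phi[1] = 80 + -75 = 5 deg
  cos(5 deg) = 0.9962, sin(5 deg) = 0.0872
  joint[2] = (1.9796, 11.2268) + 3 * (0.9962, 0.0872) = (1.9796 + 2.9886, 11.2268 + 0.2615) = (4.9682, 11.4883)
link 2: phi[2] = 80 + -75 + -55 = -50 deg
  cos(-50 deg) = 0.6428, sin(-50 deg) = -0.7660
  joint[3] = (4.9682, 11.4883) + 5.6 * (0.6428, -0.7660) = (4.9682 + 3.5996, 11.4883 + -4.2898) = (8.5678, 7.1984)
link 3: phi[3] = 80 + -75 + -55 + -45 = -95 deg
  cos(-95 deg) = -0.0872, sin(-95 deg) = -0.9962
  joint[4] = (8.5678, 7.1984) + 8.8 * (-0.0872, -0.9962) = (8.5678 + -0.7670, 7.1984 + -8.7665) = (7.8008, -1.5681)
End effector: (7.8008, -1.5681)

Answer: 7.8008 -1.5681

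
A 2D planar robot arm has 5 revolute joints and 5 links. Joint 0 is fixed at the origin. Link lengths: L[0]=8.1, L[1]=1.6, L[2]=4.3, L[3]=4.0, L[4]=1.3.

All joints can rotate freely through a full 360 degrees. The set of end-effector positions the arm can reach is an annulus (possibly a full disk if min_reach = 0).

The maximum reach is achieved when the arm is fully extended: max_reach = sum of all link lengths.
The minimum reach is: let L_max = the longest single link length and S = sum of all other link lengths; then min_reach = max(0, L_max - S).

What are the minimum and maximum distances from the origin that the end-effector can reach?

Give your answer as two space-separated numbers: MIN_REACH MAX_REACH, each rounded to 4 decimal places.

Answer: 0.0000 19.3000

Derivation:
Link lengths: [8.1, 1.6, 4.3, 4.0, 1.3]
max_reach = 8.1 + 1.6 + 4.3 + 4 + 1.3 = 19.3
L_max = max([8.1, 1.6, 4.3, 4.0, 1.3]) = 8.1
S (sum of others) = 19.3 - 8.1 = 11.2
min_reach = max(0, 8.1 - 11.2) = max(0, -3.1) = 0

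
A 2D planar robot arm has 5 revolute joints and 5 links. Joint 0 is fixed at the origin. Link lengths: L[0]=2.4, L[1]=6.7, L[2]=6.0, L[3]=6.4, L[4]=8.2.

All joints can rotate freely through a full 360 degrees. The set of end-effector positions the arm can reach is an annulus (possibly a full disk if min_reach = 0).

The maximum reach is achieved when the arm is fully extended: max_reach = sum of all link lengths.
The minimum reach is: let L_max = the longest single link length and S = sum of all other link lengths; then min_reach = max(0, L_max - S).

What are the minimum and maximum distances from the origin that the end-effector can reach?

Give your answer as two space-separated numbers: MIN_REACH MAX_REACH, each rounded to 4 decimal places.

Link lengths: [2.4, 6.7, 6.0, 6.4, 8.2]
max_reach = 2.4 + 6.7 + 6 + 6.4 + 8.2 = 29.7
L_max = max([2.4, 6.7, 6.0, 6.4, 8.2]) = 8.2
S (sum of others) = 29.7 - 8.2 = 21.5
min_reach = max(0, 8.2 - 21.5) = max(0, -13.3) = 0

Answer: 0.0000 29.7000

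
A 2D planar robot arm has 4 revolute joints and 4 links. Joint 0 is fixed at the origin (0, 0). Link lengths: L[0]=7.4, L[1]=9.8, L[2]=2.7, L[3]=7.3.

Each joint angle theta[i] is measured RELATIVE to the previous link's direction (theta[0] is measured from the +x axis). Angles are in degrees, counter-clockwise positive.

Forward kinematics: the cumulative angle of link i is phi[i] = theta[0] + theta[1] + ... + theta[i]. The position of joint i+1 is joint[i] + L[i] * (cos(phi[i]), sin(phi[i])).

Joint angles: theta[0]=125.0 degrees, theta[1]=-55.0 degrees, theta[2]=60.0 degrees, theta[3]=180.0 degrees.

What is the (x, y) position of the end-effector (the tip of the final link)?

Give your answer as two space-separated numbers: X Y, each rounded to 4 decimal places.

Answer: 2.0642 11.7469

Derivation:
joint[0] = (0.0000, 0.0000)  (base)
link 0: phi[0] = 125 = 125 deg
  cos(125 deg) = -0.5736, sin(125 deg) = 0.8192
  joint[1] = (0.0000, 0.0000) + 7.4 * (-0.5736, 0.8192) = (0.0000 + -4.2445, 0.0000 + 6.0617) = (-4.2445, 6.0617)
link 1: phi[1] = 125 + -55 = 70 deg
  cos(70 deg) = 0.3420, sin(70 deg) = 0.9397
  joint[2] = (-4.2445, 6.0617) + 9.8 * (0.3420, 0.9397) = (-4.2445 + 3.3518, 6.0617 + 9.2090) = (-0.8927, 15.2707)
link 2: phi[2] = 125 + -55 + 60 = 130 deg
  cos(130 deg) = -0.6428, sin(130 deg) = 0.7660
  joint[3] = (-0.8927, 15.2707) + 2.7 * (-0.6428, 0.7660) = (-0.8927 + -1.7355, 15.2707 + 2.0683) = (-2.6282, 17.3390)
link 3: phi[3] = 125 + -55 + 60 + 180 = 310 deg
  cos(310 deg) = 0.6428, sin(310 deg) = -0.7660
  joint[4] = (-2.6282, 17.3390) + 7.3 * (0.6428, -0.7660) = (-2.6282 + 4.6923, 17.3390 + -5.5921) = (2.0642, 11.7469)
End effector: (2.0642, 11.7469)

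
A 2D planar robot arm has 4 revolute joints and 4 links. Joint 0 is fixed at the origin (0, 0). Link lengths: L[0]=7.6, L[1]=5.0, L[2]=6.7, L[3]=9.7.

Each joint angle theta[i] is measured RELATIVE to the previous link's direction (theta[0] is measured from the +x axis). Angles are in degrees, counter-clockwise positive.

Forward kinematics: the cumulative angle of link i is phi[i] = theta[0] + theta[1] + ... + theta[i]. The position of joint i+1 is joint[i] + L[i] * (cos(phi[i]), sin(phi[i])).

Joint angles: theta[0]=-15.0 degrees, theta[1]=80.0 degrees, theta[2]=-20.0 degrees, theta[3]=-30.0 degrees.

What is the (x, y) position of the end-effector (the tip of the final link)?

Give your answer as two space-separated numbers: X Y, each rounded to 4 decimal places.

Answer: 23.5612 9.8127

Derivation:
joint[0] = (0.0000, 0.0000)  (base)
link 0: phi[0] = -15 = -15 deg
  cos(-15 deg) = 0.9659, sin(-15 deg) = -0.2588
  joint[1] = (0.0000, 0.0000) + 7.6 * (0.9659, -0.2588) = (0.0000 + 7.3410, 0.0000 + -1.9670) = (7.3410, -1.9670)
link 1: phi[1] = -15 + 80 = 65 deg
  cos(65 deg) = 0.4226, sin(65 deg) = 0.9063
  joint[2] = (7.3410, -1.9670) + 5 * (0.4226, 0.9063) = (7.3410 + 2.1131, -1.9670 + 4.5315) = (9.4541, 2.5645)
link 2: phi[2] = -15 + 80 + -20 = 45 deg
  cos(45 deg) = 0.7071, sin(45 deg) = 0.7071
  joint[3] = (9.4541, 2.5645) + 6.7 * (0.7071, 0.7071) = (9.4541 + 4.7376, 2.5645 + 4.7376) = (14.1917, 7.3021)
link 3: phi[3] = -15 + 80 + -20 + -30 = 15 deg
  cos(15 deg) = 0.9659, sin(15 deg) = 0.2588
  joint[4] = (14.1917, 7.3021) + 9.7 * (0.9659, 0.2588) = (14.1917 + 9.3695, 7.3021 + 2.5105) = (23.5612, 9.8127)
End effector: (23.5612, 9.8127)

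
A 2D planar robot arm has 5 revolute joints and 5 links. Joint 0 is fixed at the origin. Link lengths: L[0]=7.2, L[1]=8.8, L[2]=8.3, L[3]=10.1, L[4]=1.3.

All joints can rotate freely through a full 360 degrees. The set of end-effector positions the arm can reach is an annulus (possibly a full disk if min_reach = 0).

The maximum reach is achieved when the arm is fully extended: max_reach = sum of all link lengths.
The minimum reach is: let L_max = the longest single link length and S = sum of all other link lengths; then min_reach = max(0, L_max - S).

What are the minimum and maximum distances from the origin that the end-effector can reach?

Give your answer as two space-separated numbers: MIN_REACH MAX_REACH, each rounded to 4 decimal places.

Answer: 0.0000 35.7000

Derivation:
Link lengths: [7.2, 8.8, 8.3, 10.1, 1.3]
max_reach = 7.2 + 8.8 + 8.3 + 10.1 + 1.3 = 35.7
L_max = max([7.2, 8.8, 8.3, 10.1, 1.3]) = 10.1
S (sum of others) = 35.7 - 10.1 = 25.6
min_reach = max(0, 10.1 - 25.6) = max(0, -15.5) = 0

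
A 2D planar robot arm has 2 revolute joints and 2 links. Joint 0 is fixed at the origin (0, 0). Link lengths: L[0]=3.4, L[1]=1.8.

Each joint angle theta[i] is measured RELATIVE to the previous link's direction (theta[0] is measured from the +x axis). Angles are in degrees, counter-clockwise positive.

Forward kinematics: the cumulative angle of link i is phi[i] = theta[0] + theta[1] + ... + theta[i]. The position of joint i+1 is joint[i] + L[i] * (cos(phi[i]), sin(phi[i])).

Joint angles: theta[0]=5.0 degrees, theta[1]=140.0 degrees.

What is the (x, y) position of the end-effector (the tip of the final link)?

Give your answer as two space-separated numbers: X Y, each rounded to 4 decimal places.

joint[0] = (0.0000, 0.0000)  (base)
link 0: phi[0] = 5 = 5 deg
  cos(5 deg) = 0.9962, sin(5 deg) = 0.0872
  joint[1] = (0.0000, 0.0000) + 3.4 * (0.9962, 0.0872) = (0.0000 + 3.3871, 0.0000 + 0.2963) = (3.3871, 0.2963)
link 1: phi[1] = 5 + 140 = 145 deg
  cos(145 deg) = -0.8192, sin(145 deg) = 0.5736
  joint[2] = (3.3871, 0.2963) + 1.8 * (-0.8192, 0.5736) = (3.3871 + -1.4745, 0.2963 + 1.0324) = (1.9126, 1.3288)
End effector: (1.9126, 1.3288)

Answer: 1.9126 1.3288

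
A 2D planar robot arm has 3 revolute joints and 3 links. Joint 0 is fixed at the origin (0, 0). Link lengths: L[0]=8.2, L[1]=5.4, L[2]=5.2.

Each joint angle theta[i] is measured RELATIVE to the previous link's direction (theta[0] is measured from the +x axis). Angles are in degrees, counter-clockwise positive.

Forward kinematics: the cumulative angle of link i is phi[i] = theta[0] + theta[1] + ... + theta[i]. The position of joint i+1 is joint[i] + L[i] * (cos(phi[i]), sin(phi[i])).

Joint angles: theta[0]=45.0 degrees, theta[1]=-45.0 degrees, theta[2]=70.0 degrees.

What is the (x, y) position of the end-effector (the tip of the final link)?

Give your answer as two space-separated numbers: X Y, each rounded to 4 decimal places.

Answer: 12.9768 10.6847

Derivation:
joint[0] = (0.0000, 0.0000)  (base)
link 0: phi[0] = 45 = 45 deg
  cos(45 deg) = 0.7071, sin(45 deg) = 0.7071
  joint[1] = (0.0000, 0.0000) + 8.2 * (0.7071, 0.7071) = (0.0000 + 5.7983, 0.0000 + 5.7983) = (5.7983, 5.7983)
link 1: phi[1] = 45 + -45 = 0 deg
  cos(0 deg) = 1.0000, sin(0 deg) = 0.0000
  joint[2] = (5.7983, 5.7983) + 5.4 * (1.0000, 0.0000) = (5.7983 + 5.4000, 5.7983 + 0.0000) = (11.1983, 5.7983)
link 2: phi[2] = 45 + -45 + 70 = 70 deg
  cos(70 deg) = 0.3420, sin(70 deg) = 0.9397
  joint[3] = (11.1983, 5.7983) + 5.2 * (0.3420, 0.9397) = (11.1983 + 1.7785, 5.7983 + 4.8864) = (12.9768, 10.6847)
End effector: (12.9768, 10.6847)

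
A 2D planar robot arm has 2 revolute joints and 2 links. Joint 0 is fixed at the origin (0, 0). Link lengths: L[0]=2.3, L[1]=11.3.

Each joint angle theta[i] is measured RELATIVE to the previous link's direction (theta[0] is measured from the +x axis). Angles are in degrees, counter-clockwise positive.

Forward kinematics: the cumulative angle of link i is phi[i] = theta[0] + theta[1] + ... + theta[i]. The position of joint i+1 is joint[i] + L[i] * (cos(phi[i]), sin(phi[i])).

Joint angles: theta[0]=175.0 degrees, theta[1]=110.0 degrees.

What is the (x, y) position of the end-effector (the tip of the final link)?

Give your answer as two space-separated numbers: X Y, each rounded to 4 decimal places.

Answer: 0.6334 -10.7145

Derivation:
joint[0] = (0.0000, 0.0000)  (base)
link 0: phi[0] = 175 = 175 deg
  cos(175 deg) = -0.9962, sin(175 deg) = 0.0872
  joint[1] = (0.0000, 0.0000) + 2.3 * (-0.9962, 0.0872) = (0.0000 + -2.2912, 0.0000 + 0.2005) = (-2.2912, 0.2005)
link 1: phi[1] = 175 + 110 = 285 deg
  cos(285 deg) = 0.2588, sin(285 deg) = -0.9659
  joint[2] = (-2.2912, 0.2005) + 11.3 * (0.2588, -0.9659) = (-2.2912 + 2.9247, 0.2005 + -10.9150) = (0.6334, -10.7145)
End effector: (0.6334, -10.7145)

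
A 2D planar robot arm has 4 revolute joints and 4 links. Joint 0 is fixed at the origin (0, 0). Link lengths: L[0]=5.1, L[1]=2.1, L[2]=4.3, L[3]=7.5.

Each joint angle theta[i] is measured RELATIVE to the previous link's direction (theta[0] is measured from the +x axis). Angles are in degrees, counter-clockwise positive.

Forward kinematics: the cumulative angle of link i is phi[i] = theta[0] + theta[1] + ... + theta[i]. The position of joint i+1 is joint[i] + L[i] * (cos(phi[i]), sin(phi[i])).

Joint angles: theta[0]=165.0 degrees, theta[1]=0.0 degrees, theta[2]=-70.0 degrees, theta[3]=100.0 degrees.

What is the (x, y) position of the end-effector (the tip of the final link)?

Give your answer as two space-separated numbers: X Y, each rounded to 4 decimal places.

joint[0] = (0.0000, 0.0000)  (base)
link 0: phi[0] = 165 = 165 deg
  cos(165 deg) = -0.9659, sin(165 deg) = 0.2588
  joint[1] = (0.0000, 0.0000) + 5.1 * (-0.9659, 0.2588) = (0.0000 + -4.9262, 0.0000 + 1.3200) = (-4.9262, 1.3200)
link 1: phi[1] = 165 + 0 = 165 deg
  cos(165 deg) = -0.9659, sin(165 deg) = 0.2588
  joint[2] = (-4.9262, 1.3200) + 2.1 * (-0.9659, 0.2588) = (-4.9262 + -2.0284, 1.3200 + 0.5435) = (-6.9547, 1.8635)
link 2: phi[2] = 165 + 0 + -70 = 95 deg
  cos(95 deg) = -0.0872, sin(95 deg) = 0.9962
  joint[3] = (-6.9547, 1.8635) + 4.3 * (-0.0872, 0.9962) = (-6.9547 + -0.3748, 1.8635 + 4.2836) = (-7.3294, 6.1471)
link 3: phi[3] = 165 + 0 + -70 + 100 = 195 deg
  cos(195 deg) = -0.9659, sin(195 deg) = -0.2588
  joint[4] = (-7.3294, 6.1471) + 7.5 * (-0.9659, -0.2588) = (-7.3294 + -7.2444, 6.1471 + -1.9411) = (-14.5739, 4.2060)
End effector: (-14.5739, 4.2060)

Answer: -14.5739 4.2060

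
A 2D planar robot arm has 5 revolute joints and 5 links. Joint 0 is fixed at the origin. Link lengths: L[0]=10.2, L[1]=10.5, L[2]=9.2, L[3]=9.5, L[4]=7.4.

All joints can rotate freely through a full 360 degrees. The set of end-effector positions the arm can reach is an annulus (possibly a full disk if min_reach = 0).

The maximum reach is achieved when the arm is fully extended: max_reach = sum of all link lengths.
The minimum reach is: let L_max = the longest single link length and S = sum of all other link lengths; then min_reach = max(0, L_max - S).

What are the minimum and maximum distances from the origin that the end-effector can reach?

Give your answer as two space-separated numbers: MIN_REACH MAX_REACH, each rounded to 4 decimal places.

Answer: 0.0000 46.8000

Derivation:
Link lengths: [10.2, 10.5, 9.2, 9.5, 7.4]
max_reach = 10.2 + 10.5 + 9.2 + 9.5 + 7.4 = 46.8
L_max = max([10.2, 10.5, 9.2, 9.5, 7.4]) = 10.5
S (sum of others) = 46.8 - 10.5 = 36.3
min_reach = max(0, 10.5 - 36.3) = max(0, -25.8) = 0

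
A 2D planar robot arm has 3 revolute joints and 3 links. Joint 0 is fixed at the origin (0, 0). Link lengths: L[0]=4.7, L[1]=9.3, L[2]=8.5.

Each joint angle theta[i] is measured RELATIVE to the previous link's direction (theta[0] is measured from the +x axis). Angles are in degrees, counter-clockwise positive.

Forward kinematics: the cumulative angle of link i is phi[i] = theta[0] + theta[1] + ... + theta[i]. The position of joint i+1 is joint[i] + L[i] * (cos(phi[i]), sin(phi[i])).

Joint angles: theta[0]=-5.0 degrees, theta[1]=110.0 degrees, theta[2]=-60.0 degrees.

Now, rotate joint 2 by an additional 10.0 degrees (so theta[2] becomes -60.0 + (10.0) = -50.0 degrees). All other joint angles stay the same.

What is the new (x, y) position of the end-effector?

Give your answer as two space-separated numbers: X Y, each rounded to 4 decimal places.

Answer: 7.1505 15.5363

Derivation:
joint[0] = (0.0000, 0.0000)  (base)
link 0: phi[0] = -5 = -5 deg
  cos(-5 deg) = 0.9962, sin(-5 deg) = -0.0872
  joint[1] = (0.0000, 0.0000) + 4.7 * (0.9962, -0.0872) = (0.0000 + 4.6821, 0.0000 + -0.4096) = (4.6821, -0.4096)
link 1: phi[1] = -5 + 110 = 105 deg
  cos(105 deg) = -0.2588, sin(105 deg) = 0.9659
  joint[2] = (4.6821, -0.4096) + 9.3 * (-0.2588, 0.9659) = (4.6821 + -2.4070, -0.4096 + 8.9831) = (2.2751, 8.5735)
link 2: phi[2] = -5 + 110 + -50 = 55 deg
  cos(55 deg) = 0.5736, sin(55 deg) = 0.8192
  joint[3] = (2.2751, 8.5735) + 8.5 * (0.5736, 0.8192) = (2.2751 + 4.8754, 8.5735 + 6.9628) = (7.1505, 15.5363)
End effector: (7.1505, 15.5363)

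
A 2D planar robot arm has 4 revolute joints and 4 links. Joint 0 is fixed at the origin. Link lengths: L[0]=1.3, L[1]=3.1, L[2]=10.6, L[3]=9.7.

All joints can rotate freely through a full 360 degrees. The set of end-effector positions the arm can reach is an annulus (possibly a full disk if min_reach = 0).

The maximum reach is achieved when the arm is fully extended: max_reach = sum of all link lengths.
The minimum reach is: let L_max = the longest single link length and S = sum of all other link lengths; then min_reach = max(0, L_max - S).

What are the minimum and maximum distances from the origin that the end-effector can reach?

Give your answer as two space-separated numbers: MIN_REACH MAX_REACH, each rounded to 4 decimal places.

Link lengths: [1.3, 3.1, 10.6, 9.7]
max_reach = 1.3 + 3.1 + 10.6 + 9.7 = 24.7
L_max = max([1.3, 3.1, 10.6, 9.7]) = 10.6
S (sum of others) = 24.7 - 10.6 = 14.1
min_reach = max(0, 10.6 - 14.1) = max(0, -3.5) = 0

Answer: 0.0000 24.7000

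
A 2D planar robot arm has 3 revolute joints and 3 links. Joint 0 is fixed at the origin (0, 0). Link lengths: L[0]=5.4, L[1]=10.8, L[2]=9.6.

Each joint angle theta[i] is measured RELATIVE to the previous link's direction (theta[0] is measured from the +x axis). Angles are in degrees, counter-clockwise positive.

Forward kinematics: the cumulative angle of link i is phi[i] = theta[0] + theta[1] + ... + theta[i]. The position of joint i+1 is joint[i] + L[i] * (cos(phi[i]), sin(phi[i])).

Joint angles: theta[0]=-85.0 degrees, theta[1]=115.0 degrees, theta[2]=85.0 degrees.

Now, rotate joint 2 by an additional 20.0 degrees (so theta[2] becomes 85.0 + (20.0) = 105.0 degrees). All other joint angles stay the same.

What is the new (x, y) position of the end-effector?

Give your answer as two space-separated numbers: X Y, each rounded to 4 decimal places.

joint[0] = (0.0000, 0.0000)  (base)
link 0: phi[0] = -85 = -85 deg
  cos(-85 deg) = 0.0872, sin(-85 deg) = -0.9962
  joint[1] = (0.0000, 0.0000) + 5.4 * (0.0872, -0.9962) = (0.0000 + 0.4706, 0.0000 + -5.3795) = (0.4706, -5.3795)
link 1: phi[1] = -85 + 115 = 30 deg
  cos(30 deg) = 0.8660, sin(30 deg) = 0.5000
  joint[2] = (0.4706, -5.3795) + 10.8 * (0.8660, 0.5000) = (0.4706 + 9.3531, -5.3795 + 5.4000) = (9.8237, 0.0205)
link 2: phi[2] = -85 + 115 + 105 = 135 deg
  cos(135 deg) = -0.7071, sin(135 deg) = 0.7071
  joint[3] = (9.8237, 0.0205) + 9.6 * (-0.7071, 0.7071) = (9.8237 + -6.7882, 0.0205 + 6.7882) = (3.0355, 6.8088)
End effector: (3.0355, 6.8088)

Answer: 3.0355 6.8088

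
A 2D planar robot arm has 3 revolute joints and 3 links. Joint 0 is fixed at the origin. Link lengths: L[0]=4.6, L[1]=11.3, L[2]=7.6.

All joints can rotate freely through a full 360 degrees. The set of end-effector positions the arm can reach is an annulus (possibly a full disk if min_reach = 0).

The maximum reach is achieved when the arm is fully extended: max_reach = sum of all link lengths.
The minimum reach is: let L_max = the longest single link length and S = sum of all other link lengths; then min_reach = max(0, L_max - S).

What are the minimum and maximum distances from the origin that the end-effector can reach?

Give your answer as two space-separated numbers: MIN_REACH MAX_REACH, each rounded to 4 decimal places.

Answer: 0.0000 23.5000

Derivation:
Link lengths: [4.6, 11.3, 7.6]
max_reach = 4.6 + 11.3 + 7.6 = 23.5
L_max = max([4.6, 11.3, 7.6]) = 11.3
S (sum of others) = 23.5 - 11.3 = 12.2
min_reach = max(0, 11.3 - 12.2) = max(0, -0.9) = 0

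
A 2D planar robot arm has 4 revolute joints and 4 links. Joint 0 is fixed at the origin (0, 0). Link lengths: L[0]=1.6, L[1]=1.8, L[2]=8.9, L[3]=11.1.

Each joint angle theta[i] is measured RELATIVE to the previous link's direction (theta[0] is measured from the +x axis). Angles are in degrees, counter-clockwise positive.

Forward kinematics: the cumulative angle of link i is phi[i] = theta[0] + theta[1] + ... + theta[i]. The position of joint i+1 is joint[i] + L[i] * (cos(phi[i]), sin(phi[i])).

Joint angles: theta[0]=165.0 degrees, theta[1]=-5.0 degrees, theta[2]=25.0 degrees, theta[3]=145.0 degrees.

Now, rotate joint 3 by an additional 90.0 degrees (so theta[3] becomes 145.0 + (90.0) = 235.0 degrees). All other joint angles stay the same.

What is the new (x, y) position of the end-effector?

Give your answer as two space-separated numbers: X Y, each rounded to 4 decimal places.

Answer: -6.5531 9.8669

Derivation:
joint[0] = (0.0000, 0.0000)  (base)
link 0: phi[0] = 165 = 165 deg
  cos(165 deg) = -0.9659, sin(165 deg) = 0.2588
  joint[1] = (0.0000, 0.0000) + 1.6 * (-0.9659, 0.2588) = (0.0000 + -1.5455, 0.0000 + 0.4141) = (-1.5455, 0.4141)
link 1: phi[1] = 165 + -5 = 160 deg
  cos(160 deg) = -0.9397, sin(160 deg) = 0.3420
  joint[2] = (-1.5455, 0.4141) + 1.8 * (-0.9397, 0.3420) = (-1.5455 + -1.6914, 0.4141 + 0.6156) = (-3.2369, 1.0297)
link 2: phi[2] = 165 + -5 + 25 = 185 deg
  cos(185 deg) = -0.9962, sin(185 deg) = -0.0872
  joint[3] = (-3.2369, 1.0297) + 8.9 * (-0.9962, -0.0872) = (-3.2369 + -8.8661, 1.0297 + -0.7757) = (-12.1031, 0.2541)
link 3: phi[3] = 165 + -5 + 25 + 235 = 420 deg
  cos(420 deg) = 0.5000, sin(420 deg) = 0.8660
  joint[4] = (-12.1031, 0.2541) + 11.1 * (0.5000, 0.8660) = (-12.1031 + 5.5500, 0.2541 + 9.6129) = (-6.5531, 9.8669)
End effector: (-6.5531, 9.8669)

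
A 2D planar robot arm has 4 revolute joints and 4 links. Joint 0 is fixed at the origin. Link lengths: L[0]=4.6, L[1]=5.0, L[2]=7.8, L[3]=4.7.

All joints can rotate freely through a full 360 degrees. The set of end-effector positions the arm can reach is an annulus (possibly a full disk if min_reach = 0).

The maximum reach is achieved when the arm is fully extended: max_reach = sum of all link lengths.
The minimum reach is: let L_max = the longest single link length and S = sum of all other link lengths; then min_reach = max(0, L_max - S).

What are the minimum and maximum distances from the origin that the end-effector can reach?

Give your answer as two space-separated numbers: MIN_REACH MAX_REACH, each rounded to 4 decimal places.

Link lengths: [4.6, 5.0, 7.8, 4.7]
max_reach = 4.6 + 5 + 7.8 + 4.7 = 22.1
L_max = max([4.6, 5.0, 7.8, 4.7]) = 7.8
S (sum of others) = 22.1 - 7.8 = 14.3
min_reach = max(0, 7.8 - 14.3) = max(0, -6.5) = 0

Answer: 0.0000 22.1000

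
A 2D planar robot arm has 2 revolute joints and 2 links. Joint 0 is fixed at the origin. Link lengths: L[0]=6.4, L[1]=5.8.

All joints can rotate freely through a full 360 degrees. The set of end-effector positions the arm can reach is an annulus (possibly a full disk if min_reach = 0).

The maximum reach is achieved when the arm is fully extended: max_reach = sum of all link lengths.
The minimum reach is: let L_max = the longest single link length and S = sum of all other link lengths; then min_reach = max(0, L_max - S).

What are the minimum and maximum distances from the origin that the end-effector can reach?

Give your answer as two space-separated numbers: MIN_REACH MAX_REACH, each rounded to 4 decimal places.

Link lengths: [6.4, 5.8]
max_reach = 6.4 + 5.8 = 12.2
L_max = max([6.4, 5.8]) = 6.4
S (sum of others) = 12.2 - 6.4 = 5.8
min_reach = max(0, 6.4 - 5.8) = max(0, 0.6) = 0.6

Answer: 0.6000 12.2000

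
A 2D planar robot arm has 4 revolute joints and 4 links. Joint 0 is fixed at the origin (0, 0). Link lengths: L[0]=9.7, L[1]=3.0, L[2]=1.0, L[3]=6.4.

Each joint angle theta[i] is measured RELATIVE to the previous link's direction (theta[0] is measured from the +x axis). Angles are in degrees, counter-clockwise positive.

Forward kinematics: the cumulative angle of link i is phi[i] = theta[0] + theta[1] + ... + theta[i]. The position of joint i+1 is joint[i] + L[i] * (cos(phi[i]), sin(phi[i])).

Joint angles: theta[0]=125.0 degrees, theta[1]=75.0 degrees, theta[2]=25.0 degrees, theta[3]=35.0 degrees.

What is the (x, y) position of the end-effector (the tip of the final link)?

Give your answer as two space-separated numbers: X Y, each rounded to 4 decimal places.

Answer: -10.2012 -0.0902

Derivation:
joint[0] = (0.0000, 0.0000)  (base)
link 0: phi[0] = 125 = 125 deg
  cos(125 deg) = -0.5736, sin(125 deg) = 0.8192
  joint[1] = (0.0000, 0.0000) + 9.7 * (-0.5736, 0.8192) = (0.0000 + -5.5637, 0.0000 + 7.9458) = (-5.5637, 7.9458)
link 1: phi[1] = 125 + 75 = 200 deg
  cos(200 deg) = -0.9397, sin(200 deg) = -0.3420
  joint[2] = (-5.5637, 7.9458) + 3 * (-0.9397, -0.3420) = (-5.5637 + -2.8191, 7.9458 + -1.0261) = (-8.3828, 6.9197)
link 2: phi[2] = 125 + 75 + 25 = 225 deg
  cos(225 deg) = -0.7071, sin(225 deg) = -0.7071
  joint[3] = (-8.3828, 6.9197) + 1 * (-0.7071, -0.7071) = (-8.3828 + -0.7071, 6.9197 + -0.7071) = (-9.0899, 6.2126)
link 3: phi[3] = 125 + 75 + 25 + 35 = 260 deg
  cos(260 deg) = -0.1736, sin(260 deg) = -0.9848
  joint[4] = (-9.0899, 6.2126) + 6.4 * (-0.1736, -0.9848) = (-9.0899 + -1.1113, 6.2126 + -6.3028) = (-10.2012, -0.0902)
End effector: (-10.2012, -0.0902)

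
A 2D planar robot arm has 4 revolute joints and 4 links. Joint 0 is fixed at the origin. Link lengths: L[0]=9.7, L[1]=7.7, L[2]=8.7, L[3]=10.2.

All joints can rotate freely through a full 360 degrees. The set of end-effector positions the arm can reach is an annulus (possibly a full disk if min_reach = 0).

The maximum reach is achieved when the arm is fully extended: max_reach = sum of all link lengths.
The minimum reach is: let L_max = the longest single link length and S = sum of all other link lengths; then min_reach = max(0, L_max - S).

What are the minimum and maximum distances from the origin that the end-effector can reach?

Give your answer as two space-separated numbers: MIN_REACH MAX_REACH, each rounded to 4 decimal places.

Answer: 0.0000 36.3000

Derivation:
Link lengths: [9.7, 7.7, 8.7, 10.2]
max_reach = 9.7 + 7.7 + 8.7 + 10.2 = 36.3
L_max = max([9.7, 7.7, 8.7, 10.2]) = 10.2
S (sum of others) = 36.3 - 10.2 = 26.1
min_reach = max(0, 10.2 - 26.1) = max(0, -15.9) = 0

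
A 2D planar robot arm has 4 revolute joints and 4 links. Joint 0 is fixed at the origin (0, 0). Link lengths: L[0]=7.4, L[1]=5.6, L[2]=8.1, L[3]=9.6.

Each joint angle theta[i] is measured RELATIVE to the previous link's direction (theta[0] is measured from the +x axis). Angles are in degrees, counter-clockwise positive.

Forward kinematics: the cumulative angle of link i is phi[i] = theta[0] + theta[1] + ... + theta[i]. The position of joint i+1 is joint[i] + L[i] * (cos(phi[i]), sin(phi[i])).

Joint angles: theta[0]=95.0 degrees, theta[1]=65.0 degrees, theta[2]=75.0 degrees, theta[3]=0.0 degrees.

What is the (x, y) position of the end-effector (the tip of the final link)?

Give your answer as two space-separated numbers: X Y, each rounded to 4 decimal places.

joint[0] = (0.0000, 0.0000)  (base)
link 0: phi[0] = 95 = 95 deg
  cos(95 deg) = -0.0872, sin(95 deg) = 0.9962
  joint[1] = (0.0000, 0.0000) + 7.4 * (-0.0872, 0.9962) = (0.0000 + -0.6450, 0.0000 + 7.3718) = (-0.6450, 7.3718)
link 1: phi[1] = 95 + 65 = 160 deg
  cos(160 deg) = -0.9397, sin(160 deg) = 0.3420
  joint[2] = (-0.6450, 7.3718) + 5.6 * (-0.9397, 0.3420) = (-0.6450 + -5.2623, 7.3718 + 1.9153) = (-5.9072, 9.2872)
link 2: phi[2] = 95 + 65 + 75 = 235 deg
  cos(235 deg) = -0.5736, sin(235 deg) = -0.8192
  joint[3] = (-5.9072, 9.2872) + 8.1 * (-0.5736, -0.8192) = (-5.9072 + -4.6460, 9.2872 + -6.6351) = (-10.5532, 2.6520)
link 3: phi[3] = 95 + 65 + 75 + 0 = 235 deg
  cos(235 deg) = -0.5736, sin(235 deg) = -0.8192
  joint[4] = (-10.5532, 2.6520) + 9.6 * (-0.5736, -0.8192) = (-10.5532 + -5.5063, 2.6520 + -7.8639) = (-16.0595, -5.2118)
End effector: (-16.0595, -5.2118)

Answer: -16.0595 -5.2118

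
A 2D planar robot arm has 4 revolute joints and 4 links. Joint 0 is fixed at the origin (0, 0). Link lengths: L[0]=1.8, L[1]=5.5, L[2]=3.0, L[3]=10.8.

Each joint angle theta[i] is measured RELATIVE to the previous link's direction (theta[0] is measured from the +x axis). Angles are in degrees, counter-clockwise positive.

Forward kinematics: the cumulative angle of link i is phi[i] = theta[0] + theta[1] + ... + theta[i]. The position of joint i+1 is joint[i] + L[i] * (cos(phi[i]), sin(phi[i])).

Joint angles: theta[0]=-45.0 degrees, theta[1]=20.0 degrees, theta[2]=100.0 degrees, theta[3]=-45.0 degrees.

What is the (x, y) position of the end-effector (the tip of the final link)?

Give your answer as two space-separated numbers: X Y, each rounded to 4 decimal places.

Answer: 16.3870 4.7006

Derivation:
joint[0] = (0.0000, 0.0000)  (base)
link 0: phi[0] = -45 = -45 deg
  cos(-45 deg) = 0.7071, sin(-45 deg) = -0.7071
  joint[1] = (0.0000, 0.0000) + 1.8 * (0.7071, -0.7071) = (0.0000 + 1.2728, 0.0000 + -1.2728) = (1.2728, -1.2728)
link 1: phi[1] = -45 + 20 = -25 deg
  cos(-25 deg) = 0.9063, sin(-25 deg) = -0.4226
  joint[2] = (1.2728, -1.2728) + 5.5 * (0.9063, -0.4226) = (1.2728 + 4.9847, -1.2728 + -2.3244) = (6.2575, -3.5972)
link 2: phi[2] = -45 + 20 + 100 = 75 deg
  cos(75 deg) = 0.2588, sin(75 deg) = 0.9659
  joint[3] = (6.2575, -3.5972) + 3 * (0.2588, 0.9659) = (6.2575 + 0.7765, -3.5972 + 2.8978) = (7.0339, -0.6994)
link 3: phi[3] = -45 + 20 + 100 + -45 = 30 deg
  cos(30 deg) = 0.8660, sin(30 deg) = 0.5000
  joint[4] = (7.0339, -0.6994) + 10.8 * (0.8660, 0.5000) = (7.0339 + 9.3531, -0.6994 + 5.4000) = (16.3870, 4.7006)
End effector: (16.3870, 4.7006)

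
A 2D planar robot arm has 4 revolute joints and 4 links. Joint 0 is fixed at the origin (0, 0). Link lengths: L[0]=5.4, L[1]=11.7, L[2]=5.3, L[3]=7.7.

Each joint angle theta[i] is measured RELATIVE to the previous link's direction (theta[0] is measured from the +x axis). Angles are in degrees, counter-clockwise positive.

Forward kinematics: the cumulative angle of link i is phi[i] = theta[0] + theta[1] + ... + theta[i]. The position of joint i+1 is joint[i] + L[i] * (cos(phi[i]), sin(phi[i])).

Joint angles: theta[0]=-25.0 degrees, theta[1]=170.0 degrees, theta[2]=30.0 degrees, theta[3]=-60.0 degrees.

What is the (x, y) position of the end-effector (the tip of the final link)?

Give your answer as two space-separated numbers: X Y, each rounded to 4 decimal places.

Answer: -13.2240 11.8692

Derivation:
joint[0] = (0.0000, 0.0000)  (base)
link 0: phi[0] = -25 = -25 deg
  cos(-25 deg) = 0.9063, sin(-25 deg) = -0.4226
  joint[1] = (0.0000, 0.0000) + 5.4 * (0.9063, -0.4226) = (0.0000 + 4.8941, 0.0000 + -2.2821) = (4.8941, -2.2821)
link 1: phi[1] = -25 + 170 = 145 deg
  cos(145 deg) = -0.8192, sin(145 deg) = 0.5736
  joint[2] = (4.8941, -2.2821) + 11.7 * (-0.8192, 0.5736) = (4.8941 + -9.5841, -2.2821 + 6.7108) = (-4.6900, 4.4287)
link 2: phi[2] = -25 + 170 + 30 = 175 deg
  cos(175 deg) = -0.9962, sin(175 deg) = 0.0872
  joint[3] = (-4.6900, 4.4287) + 5.3 * (-0.9962, 0.0872) = (-4.6900 + -5.2798, 4.4287 + 0.4619) = (-9.9698, 4.8906)
link 3: phi[3] = -25 + 170 + 30 + -60 = 115 deg
  cos(115 deg) = -0.4226, sin(115 deg) = 0.9063
  joint[4] = (-9.9698, 4.8906) + 7.7 * (-0.4226, 0.9063) = (-9.9698 + -3.2542, 4.8906 + 6.9786) = (-13.2240, 11.8692)
End effector: (-13.2240, 11.8692)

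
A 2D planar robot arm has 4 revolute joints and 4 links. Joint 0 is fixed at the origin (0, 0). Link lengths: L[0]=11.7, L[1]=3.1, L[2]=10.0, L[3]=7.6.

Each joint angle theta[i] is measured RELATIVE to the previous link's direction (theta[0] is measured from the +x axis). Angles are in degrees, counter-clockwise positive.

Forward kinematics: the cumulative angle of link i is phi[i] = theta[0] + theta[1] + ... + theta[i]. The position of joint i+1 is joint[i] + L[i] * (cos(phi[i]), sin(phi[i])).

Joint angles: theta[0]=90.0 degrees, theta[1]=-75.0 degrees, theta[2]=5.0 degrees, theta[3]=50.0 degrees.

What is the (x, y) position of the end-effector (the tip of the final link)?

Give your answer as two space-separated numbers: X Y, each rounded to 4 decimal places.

Answer: 14.9906 23.0642

Derivation:
joint[0] = (0.0000, 0.0000)  (base)
link 0: phi[0] = 90 = 90 deg
  cos(90 deg) = 0.0000, sin(90 deg) = 1.0000
  joint[1] = (0.0000, 0.0000) + 11.7 * (0.0000, 1.0000) = (0.0000 + 0.0000, 0.0000 + 11.7000) = (0.0000, 11.7000)
link 1: phi[1] = 90 + -75 = 15 deg
  cos(15 deg) = 0.9659, sin(15 deg) = 0.2588
  joint[2] = (0.0000, 11.7000) + 3.1 * (0.9659, 0.2588) = (0.0000 + 2.9944, 11.7000 + 0.8023) = (2.9944, 12.5023)
link 2: phi[2] = 90 + -75 + 5 = 20 deg
  cos(20 deg) = 0.9397, sin(20 deg) = 0.3420
  joint[3] = (2.9944, 12.5023) + 10 * (0.9397, 0.3420) = (2.9944 + 9.3969, 12.5023 + 3.4202) = (12.3913, 15.9225)
link 3: phi[3] = 90 + -75 + 5 + 50 = 70 deg
  cos(70 deg) = 0.3420, sin(70 deg) = 0.9397
  joint[4] = (12.3913, 15.9225) + 7.6 * (0.3420, 0.9397) = (12.3913 + 2.5994, 15.9225 + 7.1417) = (14.9906, 23.0642)
End effector: (14.9906, 23.0642)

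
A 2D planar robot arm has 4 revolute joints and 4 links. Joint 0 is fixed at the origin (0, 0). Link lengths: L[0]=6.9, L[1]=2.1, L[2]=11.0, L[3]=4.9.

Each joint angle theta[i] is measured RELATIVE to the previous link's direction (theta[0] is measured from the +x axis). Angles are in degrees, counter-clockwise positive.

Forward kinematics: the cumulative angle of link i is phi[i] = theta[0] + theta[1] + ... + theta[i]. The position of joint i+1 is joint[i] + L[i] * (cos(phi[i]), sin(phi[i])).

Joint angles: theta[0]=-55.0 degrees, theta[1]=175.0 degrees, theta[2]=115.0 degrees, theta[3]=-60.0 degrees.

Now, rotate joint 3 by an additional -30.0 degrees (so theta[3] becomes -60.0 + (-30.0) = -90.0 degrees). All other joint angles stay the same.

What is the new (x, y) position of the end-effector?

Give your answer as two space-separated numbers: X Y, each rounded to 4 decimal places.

joint[0] = (0.0000, 0.0000)  (base)
link 0: phi[0] = -55 = -55 deg
  cos(-55 deg) = 0.5736, sin(-55 deg) = -0.8192
  joint[1] = (0.0000, 0.0000) + 6.9 * (0.5736, -0.8192) = (0.0000 + 3.9577, 0.0000 + -5.6521) = (3.9577, -5.6521)
link 1: phi[1] = -55 + 175 = 120 deg
  cos(120 deg) = -0.5000, sin(120 deg) = 0.8660
  joint[2] = (3.9577, -5.6521) + 2.1 * (-0.5000, 0.8660) = (3.9577 + -1.0500, -5.6521 + 1.8187) = (2.9077, -3.8335)
link 2: phi[2] = -55 + 175 + 115 = 235 deg
  cos(235 deg) = -0.5736, sin(235 deg) = -0.8192
  joint[3] = (2.9077, -3.8335) + 11 * (-0.5736, -0.8192) = (2.9077 + -6.3093, -3.8335 + -9.0107) = (-3.4017, -12.8442)
link 3: phi[3] = -55 + 175 + 115 + -90 = 145 deg
  cos(145 deg) = -0.8192, sin(145 deg) = 0.5736
  joint[4] = (-3.4017, -12.8442) + 4.9 * (-0.8192, 0.5736) = (-3.4017 + -4.0138, -12.8442 + 2.8105) = (-7.4155, -10.0336)
End effector: (-7.4155, -10.0336)

Answer: -7.4155 -10.0336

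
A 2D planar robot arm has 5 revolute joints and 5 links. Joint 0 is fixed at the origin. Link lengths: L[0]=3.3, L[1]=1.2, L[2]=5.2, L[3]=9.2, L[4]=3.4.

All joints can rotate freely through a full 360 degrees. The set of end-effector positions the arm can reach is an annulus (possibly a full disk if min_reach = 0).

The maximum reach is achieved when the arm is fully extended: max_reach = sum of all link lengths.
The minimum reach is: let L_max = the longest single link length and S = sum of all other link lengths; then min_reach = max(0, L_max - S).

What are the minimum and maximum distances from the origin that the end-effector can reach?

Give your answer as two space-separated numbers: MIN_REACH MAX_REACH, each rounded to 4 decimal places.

Link lengths: [3.3, 1.2, 5.2, 9.2, 3.4]
max_reach = 3.3 + 1.2 + 5.2 + 9.2 + 3.4 = 22.3
L_max = max([3.3, 1.2, 5.2, 9.2, 3.4]) = 9.2
S (sum of others) = 22.3 - 9.2 = 13.1
min_reach = max(0, 9.2 - 13.1) = max(0, -3.9) = 0

Answer: 0.0000 22.3000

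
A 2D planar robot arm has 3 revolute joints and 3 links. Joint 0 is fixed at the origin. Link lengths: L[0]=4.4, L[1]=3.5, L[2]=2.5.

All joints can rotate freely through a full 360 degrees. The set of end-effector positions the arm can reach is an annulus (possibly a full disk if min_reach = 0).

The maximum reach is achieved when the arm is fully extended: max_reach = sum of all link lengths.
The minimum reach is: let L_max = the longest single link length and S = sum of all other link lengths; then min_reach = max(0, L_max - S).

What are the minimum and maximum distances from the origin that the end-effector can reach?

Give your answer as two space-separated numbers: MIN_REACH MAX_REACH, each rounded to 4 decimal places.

Answer: 0.0000 10.4000

Derivation:
Link lengths: [4.4, 3.5, 2.5]
max_reach = 4.4 + 3.5 + 2.5 = 10.4
L_max = max([4.4, 3.5, 2.5]) = 4.4
S (sum of others) = 10.4 - 4.4 = 6
min_reach = max(0, 4.4 - 6) = max(0, -1.6) = 0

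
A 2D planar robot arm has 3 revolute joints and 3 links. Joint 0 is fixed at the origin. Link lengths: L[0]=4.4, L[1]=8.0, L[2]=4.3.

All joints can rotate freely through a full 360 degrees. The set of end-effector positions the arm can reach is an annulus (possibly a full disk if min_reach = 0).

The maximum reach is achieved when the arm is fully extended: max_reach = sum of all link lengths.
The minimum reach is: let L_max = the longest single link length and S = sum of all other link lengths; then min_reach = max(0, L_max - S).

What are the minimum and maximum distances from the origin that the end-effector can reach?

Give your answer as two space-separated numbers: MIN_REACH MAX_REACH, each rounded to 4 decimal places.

Answer: 0.0000 16.7000

Derivation:
Link lengths: [4.4, 8.0, 4.3]
max_reach = 4.4 + 8 + 4.3 = 16.7
L_max = max([4.4, 8.0, 4.3]) = 8
S (sum of others) = 16.7 - 8 = 8.7
min_reach = max(0, 8 - 8.7) = max(0, -0.7) = 0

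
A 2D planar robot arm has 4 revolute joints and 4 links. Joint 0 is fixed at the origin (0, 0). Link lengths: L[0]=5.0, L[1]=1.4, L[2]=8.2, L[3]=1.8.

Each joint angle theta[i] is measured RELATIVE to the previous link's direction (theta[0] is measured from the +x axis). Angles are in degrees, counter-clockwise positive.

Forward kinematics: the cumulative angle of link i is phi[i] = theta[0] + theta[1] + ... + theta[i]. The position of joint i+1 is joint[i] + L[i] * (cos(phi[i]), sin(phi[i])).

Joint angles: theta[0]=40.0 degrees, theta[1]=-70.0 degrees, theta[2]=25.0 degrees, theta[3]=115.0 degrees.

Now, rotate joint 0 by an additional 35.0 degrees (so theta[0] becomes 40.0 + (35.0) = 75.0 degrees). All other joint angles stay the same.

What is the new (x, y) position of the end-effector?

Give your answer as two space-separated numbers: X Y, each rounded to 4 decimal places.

joint[0] = (0.0000, 0.0000)  (base)
link 0: phi[0] = 75 = 75 deg
  cos(75 deg) = 0.2588, sin(75 deg) = 0.9659
  joint[1] = (0.0000, 0.0000) + 5 * (0.2588, 0.9659) = (0.0000 + 1.2941, 0.0000 + 4.8296) = (1.2941, 4.8296)
link 1: phi[1] = 75 + -70 = 5 deg
  cos(5 deg) = 0.9962, sin(5 deg) = 0.0872
  joint[2] = (1.2941, 4.8296) + 1.4 * (0.9962, 0.0872) = (1.2941 + 1.3947, 4.8296 + 0.1220) = (2.6888, 4.9516)
link 2: phi[2] = 75 + -70 + 25 = 30 deg
  cos(30 deg) = 0.8660, sin(30 deg) = 0.5000
  joint[3] = (2.6888, 4.9516) + 8.2 * (0.8660, 0.5000) = (2.6888 + 7.1014, 4.9516 + 4.1000) = (9.7902, 9.0516)
link 3: phi[3] = 75 + -70 + 25 + 115 = 145 deg
  cos(145 deg) = -0.8192, sin(145 deg) = 0.5736
  joint[4] = (9.7902, 9.0516) + 1.8 * (-0.8192, 0.5736) = (9.7902 + -1.4745, 9.0516 + 1.0324) = (8.3157, 10.0841)
End effector: (8.3157, 10.0841)

Answer: 8.3157 10.0841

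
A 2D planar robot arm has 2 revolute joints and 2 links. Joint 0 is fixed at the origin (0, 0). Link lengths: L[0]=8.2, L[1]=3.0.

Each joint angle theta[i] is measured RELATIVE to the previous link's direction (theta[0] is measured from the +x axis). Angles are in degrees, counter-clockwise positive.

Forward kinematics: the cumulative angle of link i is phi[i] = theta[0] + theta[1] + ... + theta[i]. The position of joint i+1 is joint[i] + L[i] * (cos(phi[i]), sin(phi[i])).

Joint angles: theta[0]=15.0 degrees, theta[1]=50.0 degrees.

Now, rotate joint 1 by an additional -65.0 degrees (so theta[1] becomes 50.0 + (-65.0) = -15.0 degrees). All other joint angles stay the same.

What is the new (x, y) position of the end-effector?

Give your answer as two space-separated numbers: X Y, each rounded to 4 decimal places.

Answer: 10.9206 2.1223

Derivation:
joint[0] = (0.0000, 0.0000)  (base)
link 0: phi[0] = 15 = 15 deg
  cos(15 deg) = 0.9659, sin(15 deg) = 0.2588
  joint[1] = (0.0000, 0.0000) + 8.2 * (0.9659, 0.2588) = (0.0000 + 7.9206, 0.0000 + 2.1223) = (7.9206, 2.1223)
link 1: phi[1] = 15 + -15 = 0 deg
  cos(0 deg) = 1.0000, sin(0 deg) = 0.0000
  joint[2] = (7.9206, 2.1223) + 3 * (1.0000, 0.0000) = (7.9206 + 3.0000, 2.1223 + 0.0000) = (10.9206, 2.1223)
End effector: (10.9206, 2.1223)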